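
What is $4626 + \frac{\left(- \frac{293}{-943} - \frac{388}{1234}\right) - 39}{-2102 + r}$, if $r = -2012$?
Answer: $\frac{5536530120527}{1196826367} \approx 4626.0$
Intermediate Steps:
$4626 + \frac{\left(- \frac{293}{-943} - \frac{388}{1234}\right) - 39}{-2102 + r} = 4626 + \frac{\left(- \frac{293}{-943} - \frac{388}{1234}\right) - 39}{-2102 - 2012} = 4626 + \frac{\left(\left(-293\right) \left(- \frac{1}{943}\right) - \frac{194}{617}\right) - 39}{-4114} = 4626 + \left(\left(\frac{293}{943} - \frac{194}{617}\right) - 39\right) \left(- \frac{1}{4114}\right) = 4626 + \left(- \frac{2161}{581831} - 39\right) \left(- \frac{1}{4114}\right) = 4626 - - \frac{11346785}{1196826367} = 4626 + \frac{11346785}{1196826367} = \frac{5536530120527}{1196826367}$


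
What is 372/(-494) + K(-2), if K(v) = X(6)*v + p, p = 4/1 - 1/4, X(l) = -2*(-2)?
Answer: -4943/988 ≈ -5.0030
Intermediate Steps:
X(l) = 4
p = 15/4 (p = 4*1 - 1*¼ = 4 - ¼ = 15/4 ≈ 3.7500)
K(v) = 15/4 + 4*v (K(v) = 4*v + 15/4 = 15/4 + 4*v)
372/(-494) + K(-2) = 372/(-494) + (15/4 + 4*(-2)) = 372*(-1/494) + (15/4 - 8) = -186/247 - 17/4 = -4943/988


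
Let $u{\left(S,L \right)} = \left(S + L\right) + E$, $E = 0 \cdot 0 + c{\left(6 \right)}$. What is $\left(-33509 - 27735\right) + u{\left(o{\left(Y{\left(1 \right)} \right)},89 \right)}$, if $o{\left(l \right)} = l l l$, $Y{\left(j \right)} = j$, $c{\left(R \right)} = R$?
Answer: $-61148$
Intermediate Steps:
$o{\left(l \right)} = l^{3}$ ($o{\left(l \right)} = l^{2} l = l^{3}$)
$E = 6$ ($E = 0 \cdot 0 + 6 = 0 + 6 = 6$)
$u{\left(S,L \right)} = 6 + L + S$ ($u{\left(S,L \right)} = \left(S + L\right) + 6 = \left(L + S\right) + 6 = 6 + L + S$)
$\left(-33509 - 27735\right) + u{\left(o{\left(Y{\left(1 \right)} \right)},89 \right)} = \left(-33509 - 27735\right) + \left(6 + 89 + 1^{3}\right) = -61244 + \left(6 + 89 + 1\right) = -61244 + 96 = -61148$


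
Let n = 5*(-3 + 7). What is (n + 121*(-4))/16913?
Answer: -464/16913 ≈ -0.027435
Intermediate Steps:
n = 20 (n = 5*4 = 20)
(n + 121*(-4))/16913 = (20 + 121*(-4))/16913 = (20 - 484)*(1/16913) = -464*1/16913 = -464/16913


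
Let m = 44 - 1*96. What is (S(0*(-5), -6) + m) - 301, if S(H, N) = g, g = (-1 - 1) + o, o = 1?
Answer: -354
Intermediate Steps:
g = -1 (g = (-1 - 1) + 1 = -2 + 1 = -1)
m = -52 (m = 44 - 96 = -52)
S(H, N) = -1
(S(0*(-5), -6) + m) - 301 = (-1 - 52) - 301 = -53 - 301 = -354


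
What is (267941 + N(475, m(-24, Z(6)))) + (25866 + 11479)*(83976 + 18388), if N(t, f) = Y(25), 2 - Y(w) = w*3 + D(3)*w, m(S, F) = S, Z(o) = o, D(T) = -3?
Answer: 3823051523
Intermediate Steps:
Y(w) = 2 (Y(w) = 2 - (w*3 - 3*w) = 2 - (3*w - 3*w) = 2 - 1*0 = 2 + 0 = 2)
N(t, f) = 2
(267941 + N(475, m(-24, Z(6)))) + (25866 + 11479)*(83976 + 18388) = (267941 + 2) + (25866 + 11479)*(83976 + 18388) = 267943 + 37345*102364 = 267943 + 3822783580 = 3823051523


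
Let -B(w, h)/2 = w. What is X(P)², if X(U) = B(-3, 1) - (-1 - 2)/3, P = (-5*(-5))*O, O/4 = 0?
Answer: 49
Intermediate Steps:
O = 0 (O = 4*0 = 0)
B(w, h) = -2*w
P = 0 (P = -5*(-5)*0 = 25*0 = 0)
X(U) = 7 (X(U) = -2*(-3) - (-1 - 2)/3 = 6 - (-3)/3 = 6 - 1*(-1) = 6 + 1 = 7)
X(P)² = 7² = 49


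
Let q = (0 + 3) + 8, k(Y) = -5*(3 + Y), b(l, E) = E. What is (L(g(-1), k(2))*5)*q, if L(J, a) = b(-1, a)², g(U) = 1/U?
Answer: 34375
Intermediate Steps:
k(Y) = -15 - 5*Y
L(J, a) = a²
q = 11 (q = 3 + 8 = 11)
(L(g(-1), k(2))*5)*q = ((-15 - 5*2)²*5)*11 = ((-15 - 10)²*5)*11 = ((-25)²*5)*11 = (625*5)*11 = 3125*11 = 34375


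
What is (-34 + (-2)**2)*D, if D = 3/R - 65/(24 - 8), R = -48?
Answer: 495/4 ≈ 123.75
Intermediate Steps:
D = -33/8 (D = 3/(-48) - 65/(24 - 8) = 3*(-1/48) - 65/16 = -1/16 - 65*1/16 = -1/16 - 65/16 = -33/8 ≈ -4.1250)
(-34 + (-2)**2)*D = (-34 + (-2)**2)*(-33/8) = (-34 + 4)*(-33/8) = -30*(-33/8) = 495/4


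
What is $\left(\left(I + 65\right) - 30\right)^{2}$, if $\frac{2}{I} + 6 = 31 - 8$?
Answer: $\frac{356409}{289} \approx 1233.3$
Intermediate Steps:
$I = \frac{2}{17}$ ($I = \frac{2}{-6 + \left(31 - 8\right)} = \frac{2}{-6 + 23} = \frac{2}{17} \approx 0.11765$)
$\left(\left(I + 65\right) - 30\right)^{2} = \left(\left(\frac{2}{17} + 65\right) - 30\right)^{2} = \left(\frac{1107}{17} - 30\right)^{2} = \left(\frac{597}{17}\right)^{2} = \frac{356409}{289}$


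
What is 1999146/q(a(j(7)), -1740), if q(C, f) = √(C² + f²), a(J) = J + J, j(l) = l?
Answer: 999573*√756949/756949 ≈ 1148.9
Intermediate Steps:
a(J) = 2*J
1999146/q(a(j(7)), -1740) = 1999146/(√((2*7)² + (-1740)²)) = 1999146/(√(14² + 3027600)) = 1999146/(√(196 + 3027600)) = 1999146/(√3027796) = 1999146/((2*√756949)) = 1999146*(√756949/1513898) = 999573*√756949/756949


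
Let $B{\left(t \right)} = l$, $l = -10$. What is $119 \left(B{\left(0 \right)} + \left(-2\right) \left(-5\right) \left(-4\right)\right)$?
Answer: $-5950$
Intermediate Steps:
$B{\left(t \right)} = -10$
$119 \left(B{\left(0 \right)} + \left(-2\right) \left(-5\right) \left(-4\right)\right) = 119 \left(-10 + \left(-2\right) \left(-5\right) \left(-4\right)\right) = 119 \left(-10 + 10 \left(-4\right)\right) = 119 \left(-10 - 40\right) = 119 \left(-50\right) = -5950$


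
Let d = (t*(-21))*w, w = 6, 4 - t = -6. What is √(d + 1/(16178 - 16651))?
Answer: I*√281899013/473 ≈ 35.497*I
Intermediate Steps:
t = 10 (t = 4 - 1*(-6) = 4 + 6 = 10)
d = -1260 (d = (10*(-21))*6 = -210*6 = -1260)
√(d + 1/(16178 - 16651)) = √(-1260 + 1/(16178 - 16651)) = √(-1260 + 1/(-473)) = √(-1260 - 1/473) = √(-595981/473) = I*√281899013/473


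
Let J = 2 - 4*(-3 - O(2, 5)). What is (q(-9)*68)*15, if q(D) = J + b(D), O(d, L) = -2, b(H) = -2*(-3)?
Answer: 12240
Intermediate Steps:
b(H) = 6
J = 6 (J = 2 - 4*(-3 - 1*(-2)) = 2 - 4*(-3 + 2) = 2 - 4*(-1) = 2 + 4 = 6)
q(D) = 12 (q(D) = 6 + 6 = 12)
(q(-9)*68)*15 = (12*68)*15 = 816*15 = 12240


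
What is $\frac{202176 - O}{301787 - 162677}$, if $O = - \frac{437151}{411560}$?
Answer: $\frac{27735997237}{19084037200} \approx 1.4534$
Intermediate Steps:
$O = - \frac{437151}{411560}$ ($O = \left(-437151\right) \frac{1}{411560} = - \frac{437151}{411560} \approx -1.0622$)
$\frac{202176 - O}{301787 - 162677} = \frac{202176 - - \frac{437151}{411560}}{301787 - 162677} = \frac{202176 + \frac{437151}{411560}}{139110} = \frac{83207991711}{411560} \cdot \frac{1}{139110} = \frac{27735997237}{19084037200}$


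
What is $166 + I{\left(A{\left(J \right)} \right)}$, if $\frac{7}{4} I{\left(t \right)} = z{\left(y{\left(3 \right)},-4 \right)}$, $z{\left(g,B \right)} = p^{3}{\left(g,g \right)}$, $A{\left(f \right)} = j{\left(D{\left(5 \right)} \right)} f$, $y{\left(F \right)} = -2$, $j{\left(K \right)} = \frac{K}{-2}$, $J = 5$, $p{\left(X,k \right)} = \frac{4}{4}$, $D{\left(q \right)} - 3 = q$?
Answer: $\frac{1166}{7} \approx 166.57$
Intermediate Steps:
$D{\left(q \right)} = 3 + q$
$p{\left(X,k \right)} = 1$ ($p{\left(X,k \right)} = 4 \cdot \frac{1}{4} = 1$)
$j{\left(K \right)} = - \frac{K}{2}$ ($j{\left(K \right)} = K \left(- \frac{1}{2}\right) = - \frac{K}{2}$)
$A{\left(f \right)} = - 4 f$ ($A{\left(f \right)} = - \frac{3 + 5}{2} f = \left(- \frac{1}{2}\right) 8 f = - 4 f$)
$z{\left(g,B \right)} = 1$ ($z{\left(g,B \right)} = 1^{3} = 1$)
$I{\left(t \right)} = \frac{4}{7}$ ($I{\left(t \right)} = \frac{4}{7} \cdot 1 = \frac{4}{7}$)
$166 + I{\left(A{\left(J \right)} \right)} = 166 + \frac{4}{7} = \frac{1166}{7}$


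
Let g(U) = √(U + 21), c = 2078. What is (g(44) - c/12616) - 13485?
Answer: -85064419/6308 + √65 ≈ -13477.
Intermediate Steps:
g(U) = √(21 + U)
(g(44) - c/12616) - 13485 = (√(21 + 44) - 2078/12616) - 13485 = (√65 - 2078/12616) - 13485 = (√65 - 1*1039/6308) - 13485 = (√65 - 1039/6308) - 13485 = (-1039/6308 + √65) - 13485 = -85064419/6308 + √65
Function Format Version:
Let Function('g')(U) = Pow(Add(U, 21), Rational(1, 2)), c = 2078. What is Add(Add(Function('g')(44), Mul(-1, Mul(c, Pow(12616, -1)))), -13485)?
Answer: Add(Rational(-85064419, 6308), Pow(65, Rational(1, 2))) ≈ -13477.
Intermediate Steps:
Function('g')(U) = Pow(Add(21, U), Rational(1, 2))
Add(Add(Function('g')(44), Mul(-1, Mul(c, Pow(12616, -1)))), -13485) = Add(Add(Pow(Add(21, 44), Rational(1, 2)), Mul(-1, Mul(2078, Pow(12616, -1)))), -13485) = Add(Add(Pow(65, Rational(1, 2)), Mul(-1, Mul(2078, Rational(1, 12616)))), -13485) = Add(Add(Pow(65, Rational(1, 2)), Mul(-1, Rational(1039, 6308))), -13485) = Add(Add(Pow(65, Rational(1, 2)), Rational(-1039, 6308)), -13485) = Add(Add(Rational(-1039, 6308), Pow(65, Rational(1, 2))), -13485) = Add(Rational(-85064419, 6308), Pow(65, Rational(1, 2)))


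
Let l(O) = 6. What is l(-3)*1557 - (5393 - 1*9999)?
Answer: 13948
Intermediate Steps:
l(-3)*1557 - (5393 - 1*9999) = 6*1557 - (5393 - 1*9999) = 9342 - (5393 - 9999) = 9342 - 1*(-4606) = 9342 + 4606 = 13948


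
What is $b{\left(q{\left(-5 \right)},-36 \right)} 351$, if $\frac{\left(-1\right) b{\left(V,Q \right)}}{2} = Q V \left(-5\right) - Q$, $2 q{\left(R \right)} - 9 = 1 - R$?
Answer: $-972972$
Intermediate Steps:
$q{\left(R \right)} = 5 - \frac{R}{2}$ ($q{\left(R \right)} = \frac{9}{2} + \frac{1 - R}{2} = \frac{9}{2} - \left(- \frac{1}{2} + \frac{R}{2}\right) = 5 - \frac{R}{2}$)
$b{\left(V,Q \right)} = 2 Q + 10 Q V$ ($b{\left(V,Q \right)} = - 2 \left(Q V \left(-5\right) - Q\right) = - 2 \left(- 5 Q V - Q\right) = - 2 \left(- Q - 5 Q V\right) = 2 Q + 10 Q V$)
$b{\left(q{\left(-5 \right)},-36 \right)} 351 = 2 \left(-36\right) \left(1 + 5 \left(5 - - \frac{5}{2}\right)\right) 351 = 2 \left(-36\right) \left(1 + 5 \left(5 + \frac{5}{2}\right)\right) 351 = 2 \left(-36\right) \left(1 + 5 \cdot \frac{15}{2}\right) 351 = 2 \left(-36\right) \left(1 + \frac{75}{2}\right) 351 = 2 \left(-36\right) \frac{77}{2} \cdot 351 = \left(-2772\right) 351 = -972972$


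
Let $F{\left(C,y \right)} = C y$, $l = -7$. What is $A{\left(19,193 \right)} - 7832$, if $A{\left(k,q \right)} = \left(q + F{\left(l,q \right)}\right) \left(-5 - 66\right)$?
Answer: $74386$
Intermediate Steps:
$A{\left(k,q \right)} = 426 q$ ($A{\left(k,q \right)} = \left(q - 7 q\right) \left(-5 - 66\right) = - 6 q \left(-71\right) = 426 q$)
$A{\left(19,193 \right)} - 7832 = 426 \cdot 193 - 7832 = 82218 - 7832 = 74386$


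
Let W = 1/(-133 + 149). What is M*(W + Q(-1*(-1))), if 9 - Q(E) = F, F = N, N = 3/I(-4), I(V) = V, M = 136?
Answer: 2669/2 ≈ 1334.5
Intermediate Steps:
W = 1/16 ≈ 0.062500
N = -¾ (N = 3/(-4) = 3*(-¼) = -¾ ≈ -0.75000)
F = -¾ ≈ -0.75000
Q(E) = 39/4 (Q(E) = 9 - 1*(-¾) = 9 + ¾ = 39/4)
M*(W + Q(-1*(-1))) = 136*(1/16 + 39/4) = 136*(157/16) = 2669/2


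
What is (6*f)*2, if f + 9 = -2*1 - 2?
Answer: -156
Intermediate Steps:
f = -13 (f = -9 + (-2*1 - 2) = -9 + (-2 - 2) = -9 - 4 = -13)
(6*f)*2 = (6*(-13))*2 = -78*2 = -156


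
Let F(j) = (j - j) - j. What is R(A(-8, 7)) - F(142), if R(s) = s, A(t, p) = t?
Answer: 134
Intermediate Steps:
F(j) = -j (F(j) = 0 - j = -j)
R(A(-8, 7)) - F(142) = -8 - (-1)*142 = -8 - 1*(-142) = -8 + 142 = 134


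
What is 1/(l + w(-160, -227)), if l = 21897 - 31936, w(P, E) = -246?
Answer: -1/10285 ≈ -9.7229e-5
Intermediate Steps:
l = -10039
1/(l + w(-160, -227)) = 1/(-10039 - 246) = 1/(-10285) = -1/10285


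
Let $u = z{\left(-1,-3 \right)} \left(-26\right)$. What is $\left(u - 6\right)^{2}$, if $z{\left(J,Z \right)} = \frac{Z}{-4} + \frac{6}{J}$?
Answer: $\frac{68121}{4} \approx 17030.0$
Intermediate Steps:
$z{\left(J,Z \right)} = \frac{6}{J} - \frac{Z}{4}$ ($z{\left(J,Z \right)} = Z \left(- \frac{1}{4}\right) + \frac{6}{J} = - \frac{Z}{4} + \frac{6}{J} = \frac{6}{J} - \frac{Z}{4}$)
$u = \frac{273}{2}$ ($u = \left(\frac{6}{-1} - - \frac{3}{4}\right) \left(-26\right) = \left(6 \left(-1\right) + \frac{3}{4}\right) \left(-26\right) = \left(-6 + \frac{3}{4}\right) \left(-26\right) = \left(- \frac{21}{4}\right) \left(-26\right) = \frac{273}{2} \approx 136.5$)
$\left(u - 6\right)^{2} = \left(\frac{273}{2} - 6\right)^{2} = \left(\frac{261}{2}\right)^{2} = \frac{68121}{4}$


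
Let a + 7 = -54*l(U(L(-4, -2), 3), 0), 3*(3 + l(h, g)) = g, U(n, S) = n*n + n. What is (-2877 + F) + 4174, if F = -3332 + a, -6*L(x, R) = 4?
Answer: -1880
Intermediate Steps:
L(x, R) = -⅔ (L(x, R) = -⅙*4 = -⅔)
U(n, S) = n + n² (U(n, S) = n² + n = n + n²)
l(h, g) = -3 + g/3
a = 155 (a = -7 - 54*(-3 + (⅓)*0) = -7 - 54*(-3 + 0) = -7 - 54*(-3) = -7 + 162 = 155)
F = -3177 (F = -3332 + 155 = -3177)
(-2877 + F) + 4174 = (-2877 - 3177) + 4174 = -6054 + 4174 = -1880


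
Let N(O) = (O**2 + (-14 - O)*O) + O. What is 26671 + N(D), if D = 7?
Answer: 26580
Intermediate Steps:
N(O) = O + O**2 + O*(-14 - O) (N(O) = (O**2 + O*(-14 - O)) + O = O + O**2 + O*(-14 - O))
26671 + N(D) = 26671 - 13*7 = 26671 - 91 = 26580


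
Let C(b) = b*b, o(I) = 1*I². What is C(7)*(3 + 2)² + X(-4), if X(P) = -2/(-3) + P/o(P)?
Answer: 14705/12 ≈ 1225.4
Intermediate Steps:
o(I) = I²
C(b) = b²
X(P) = ⅔ + 1/P (X(P) = -2/(-3) + P/(P²) = -2*(-⅓) + P/P² = ⅔ + 1/P)
C(7)*(3 + 2)² + X(-4) = 7²*(3 + 2)² + (⅔ + 1/(-4)) = 49*5² + (⅔ - ¼) = 49*25 + 5/12 = 1225 + 5/12 = 14705/12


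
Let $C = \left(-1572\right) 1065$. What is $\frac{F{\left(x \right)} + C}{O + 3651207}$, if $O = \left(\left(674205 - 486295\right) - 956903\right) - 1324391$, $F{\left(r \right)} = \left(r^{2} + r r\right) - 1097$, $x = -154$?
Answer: $- \frac{1627845}{1557823} \approx -1.0449$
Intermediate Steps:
$F{\left(r \right)} = -1097 + 2 r^{2}$ ($F{\left(r \right)} = \left(r^{2} + r^{2}\right) - 1097 = 2 r^{2} - 1097 = -1097 + 2 r^{2}$)
$C = -1674180$
$O = -2093384$ ($O = \left(187910 - 956903\right) - 1324391 = -768993 - 1324391 = -2093384$)
$\frac{F{\left(x \right)} + C}{O + 3651207} = \frac{\left(-1097 + 2 \left(-154\right)^{2}\right) - 1674180}{-2093384 + 3651207} = \frac{\left(-1097 + 2 \cdot 23716\right) - 1674180}{1557823} = \left(\left(-1097 + 47432\right) - 1674180\right) \frac{1}{1557823} = \left(46335 - 1674180\right) \frac{1}{1557823} = \left(-1627845\right) \frac{1}{1557823} = - \frac{1627845}{1557823}$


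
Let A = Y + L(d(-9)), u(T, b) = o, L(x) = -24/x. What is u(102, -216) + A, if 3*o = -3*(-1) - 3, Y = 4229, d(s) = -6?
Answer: 4233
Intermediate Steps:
o = 0 (o = (-3*(-1) - 3)/3 = (3 - 3)/3 = (⅓)*0 = 0)
u(T, b) = 0
A = 4233 (A = 4229 - 24/(-6) = 4229 - 24*(-⅙) = 4229 + 4 = 4233)
u(102, -216) + A = 0 + 4233 = 4233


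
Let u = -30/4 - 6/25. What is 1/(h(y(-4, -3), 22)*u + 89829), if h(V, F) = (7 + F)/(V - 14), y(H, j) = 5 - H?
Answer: 250/22468473 ≈ 1.1127e-5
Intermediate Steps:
h(V, F) = (7 + F)/(-14 + V)
u = -387/50 (u = -30*1/4 - 6*1/25 = -15/2 - 6/25 = -387/50 ≈ -7.7400)
1/(h(y(-4, -3), 22)*u + 89829) = 1/(((7 + 22)/(-14 + (5 - 1*(-4))))*(-387/50) + 89829) = 1/((29/(-14 + (5 + 4)))*(-387/50) + 89829) = 1/((29/(-14 + 9))*(-387/50) + 89829) = 1/((29/(-5))*(-387/50) + 89829) = 1/(-1/5*29*(-387/50) + 89829) = 1/(-29/5*(-387/50) + 89829) = 1/(11223/250 + 89829) = 1/(22468473/250) = 250/22468473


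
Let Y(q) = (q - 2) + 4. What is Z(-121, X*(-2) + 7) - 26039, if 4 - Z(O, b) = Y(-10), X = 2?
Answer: -26027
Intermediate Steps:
Y(q) = 2 + q (Y(q) = (-2 + q) + 4 = 2 + q)
Z(O, b) = 12 (Z(O, b) = 4 - (2 - 10) = 4 - 1*(-8) = 4 + 8 = 12)
Z(-121, X*(-2) + 7) - 26039 = 12 - 26039 = -26027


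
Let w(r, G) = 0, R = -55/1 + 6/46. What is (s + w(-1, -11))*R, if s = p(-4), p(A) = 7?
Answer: -8834/23 ≈ -384.09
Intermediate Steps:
s = 7
R = -1262/23 (R = -55*1 + 6*(1/46) = -55 + 3/23 = -1262/23 ≈ -54.870)
(s + w(-1, -11))*R = (7 + 0)*(-1262/23) = 7*(-1262/23) = -8834/23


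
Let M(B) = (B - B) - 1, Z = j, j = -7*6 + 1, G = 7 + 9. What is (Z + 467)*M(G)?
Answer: -426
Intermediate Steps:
G = 16
j = -41 (j = -42 + 1 = -41)
Z = -41
M(B) = -1 (M(B) = 0 - 1 = -1)
(Z + 467)*M(G) = (-41 + 467)*(-1) = 426*(-1) = -426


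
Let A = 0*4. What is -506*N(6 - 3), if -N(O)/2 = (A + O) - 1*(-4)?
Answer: 7084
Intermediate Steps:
A = 0
N(O) = -8 - 2*O (N(O) = -2*((0 + O) - 1*(-4)) = -2*(O + 4) = -2*(4 + O) = -8 - 2*O)
-506*N(6 - 3) = -506*(-8 - 2*(6 - 3)) = -506*(-8 - 2*3) = -506*(-8 - 6) = -506*(-14) = 7084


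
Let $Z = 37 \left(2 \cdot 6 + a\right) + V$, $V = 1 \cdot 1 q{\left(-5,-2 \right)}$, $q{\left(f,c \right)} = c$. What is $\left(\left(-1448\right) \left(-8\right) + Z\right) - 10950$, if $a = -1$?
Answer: $1039$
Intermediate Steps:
$V = -2$ ($V = 1 \cdot 1 \left(-2\right) = 1 \left(-2\right) = -2$)
$Z = 405$ ($Z = 37 \left(2 \cdot 6 - 1\right) - 2 = 37 \left(12 - 1\right) - 2 = 37 \cdot 11 - 2 = 407 - 2 = 405$)
$\left(\left(-1448\right) \left(-8\right) + Z\right) - 10950 = \left(\left(-1448\right) \left(-8\right) + 405\right) - 10950 = \left(11584 + 405\right) - 10950 = 11989 - 10950 = 1039$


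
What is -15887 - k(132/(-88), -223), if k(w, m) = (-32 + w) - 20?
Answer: -31667/2 ≈ -15834.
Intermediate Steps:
k(w, m) = -52 + w
-15887 - k(132/(-88), -223) = -15887 - (-52 + 132/(-88)) = -15887 - (-52 + 132*(-1/88)) = -15887 - (-52 - 3/2) = -15887 - 1*(-107/2) = -15887 + 107/2 = -31667/2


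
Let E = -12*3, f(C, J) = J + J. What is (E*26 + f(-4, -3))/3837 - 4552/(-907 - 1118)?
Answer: 5186158/2589975 ≈ 2.0024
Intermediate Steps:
f(C, J) = 2*J
E = -36
(E*26 + f(-4, -3))/3837 - 4552/(-907 - 1118) = (-36*26 + 2*(-3))/3837 - 4552/(-907 - 1118) = (-936 - 6)*(1/3837) - 4552/(-2025) = -942*1/3837 - 4552*(-1/2025) = -314/1279 + 4552/2025 = 5186158/2589975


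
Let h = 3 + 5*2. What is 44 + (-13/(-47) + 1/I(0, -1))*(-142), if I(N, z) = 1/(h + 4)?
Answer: -113236/47 ≈ -2409.3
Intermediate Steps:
h = 13 (h = 3 + 10 = 13)
I(N, z) = 1/17 (I(N, z) = 1/(13 + 4) = 1/17)
44 + (-13/(-47) + 1/I(0, -1))*(-142) = 44 + (-13/(-47) + 1/(1/17))*(-142) = 44 + (-13*(-1/47) + 1*17)*(-142) = 44 + (13/47 + 17)*(-142) = 44 + (812/47)*(-142) = 44 - 115304/47 = -113236/47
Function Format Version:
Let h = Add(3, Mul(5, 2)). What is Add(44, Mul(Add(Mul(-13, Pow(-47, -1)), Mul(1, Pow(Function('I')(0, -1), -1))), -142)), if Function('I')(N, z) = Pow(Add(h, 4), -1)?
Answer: Rational(-113236, 47) ≈ -2409.3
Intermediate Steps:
h = 13 (h = Add(3, 10) = 13)
Function('I')(N, z) = Rational(1, 17) (Function('I')(N, z) = Pow(Add(13, 4), -1) = Pow(17, -1) = Rational(1, 17))
Add(44, Mul(Add(Mul(-13, Pow(-47, -1)), Mul(1, Pow(Function('I')(0, -1), -1))), -142)) = Add(44, Mul(Add(Mul(-13, Pow(-47, -1)), Mul(1, Pow(Rational(1, 17), -1))), -142)) = Add(44, Mul(Add(Mul(-13, Rational(-1, 47)), Mul(1, 17)), -142)) = Add(44, Mul(Add(Rational(13, 47), 17), -142)) = Add(44, Mul(Rational(812, 47), -142)) = Add(44, Rational(-115304, 47)) = Rational(-113236, 47)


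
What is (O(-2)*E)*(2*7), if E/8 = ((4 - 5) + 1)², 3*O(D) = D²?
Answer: 0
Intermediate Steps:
O(D) = D²/3
E = 0 (E = 8*((4 - 5) + 1)² = 8*(-1 + 1)² = 8*0² = 8*0 = 0)
(O(-2)*E)*(2*7) = (((⅓)*(-2)²)*0)*(2*7) = (((⅓)*4)*0)*14 = ((4/3)*0)*14 = 0*14 = 0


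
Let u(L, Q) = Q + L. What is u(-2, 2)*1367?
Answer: 0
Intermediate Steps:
u(L, Q) = L + Q
u(-2, 2)*1367 = (-2 + 2)*1367 = 0*1367 = 0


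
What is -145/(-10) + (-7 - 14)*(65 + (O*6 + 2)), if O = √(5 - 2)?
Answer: -2785/2 - 126*√3 ≈ -1610.7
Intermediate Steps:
O = √3 ≈ 1.7320
-145/(-10) + (-7 - 14)*(65 + (O*6 + 2)) = -145/(-10) + (-7 - 14)*(65 + (√3*6 + 2)) = -145*(-⅒) - 21*(65 + (6*√3 + 2)) = 29/2 - 21*(65 + (2 + 6*√3)) = 29/2 - 21*(67 + 6*√3) = 29/2 + (-1407 - 126*√3) = -2785/2 - 126*√3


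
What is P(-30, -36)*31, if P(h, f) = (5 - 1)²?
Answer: 496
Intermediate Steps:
P(h, f) = 16 (P(h, f) = 4² = 16)
P(-30, -36)*31 = 16*31 = 496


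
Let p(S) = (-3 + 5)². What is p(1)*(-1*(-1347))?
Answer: 5388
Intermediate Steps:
p(S) = 4 (p(S) = 2² = 4)
p(1)*(-1*(-1347)) = 4*(-1*(-1347)) = 4*1347 = 5388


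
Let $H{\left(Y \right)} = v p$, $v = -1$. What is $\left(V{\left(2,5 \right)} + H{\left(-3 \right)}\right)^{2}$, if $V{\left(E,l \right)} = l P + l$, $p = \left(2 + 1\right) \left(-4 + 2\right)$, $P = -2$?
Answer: $1$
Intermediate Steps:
$p = -6$ ($p = 3 \left(-2\right) = -6$)
$V{\left(E,l \right)} = - l$ ($V{\left(E,l \right)} = l \left(-2\right) + l = - 2 l + l = - l$)
$H{\left(Y \right)} = 6$ ($H{\left(Y \right)} = \left(-1\right) \left(-6\right) = 6$)
$\left(V{\left(2,5 \right)} + H{\left(-3 \right)}\right)^{2} = \left(\left(-1\right) 5 + 6\right)^{2} = \left(-5 + 6\right)^{2} = 1^{2} = 1$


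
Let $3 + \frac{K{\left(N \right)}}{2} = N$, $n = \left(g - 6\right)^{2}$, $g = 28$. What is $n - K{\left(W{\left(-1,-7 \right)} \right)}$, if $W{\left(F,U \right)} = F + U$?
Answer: $506$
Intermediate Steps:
$n = 484$ ($n = \left(28 - 6\right)^{2} = 22^{2} = 484$)
$K{\left(N \right)} = -6 + 2 N$
$n - K{\left(W{\left(-1,-7 \right)} \right)} = 484 - \left(-6 + 2 \left(-1 - 7\right)\right) = 484 - \left(-6 + 2 \left(-8\right)\right) = 484 - \left(-6 - 16\right) = 484 - -22 = 484 + 22 = 506$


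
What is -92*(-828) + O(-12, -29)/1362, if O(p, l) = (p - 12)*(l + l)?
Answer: 17292184/227 ≈ 76177.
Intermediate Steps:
O(p, l) = 2*l*(-12 + p) (O(p, l) = (-12 + p)*(2*l) = 2*l*(-12 + p))
-92*(-828) + O(-12, -29)/1362 = -92*(-828) + (2*(-29)*(-12 - 12))/1362 = 76176 + (2*(-29)*(-24))*(1/1362) = 76176 + 1392*(1/1362) = 76176 + 232/227 = 17292184/227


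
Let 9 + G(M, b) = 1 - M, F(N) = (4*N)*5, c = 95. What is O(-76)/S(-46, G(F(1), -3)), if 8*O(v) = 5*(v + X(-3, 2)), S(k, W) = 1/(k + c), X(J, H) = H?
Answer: -9065/4 ≈ -2266.3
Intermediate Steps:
F(N) = 20*N
G(M, b) = -8 - M (G(M, b) = -9 + (1 - M) = -8 - M)
S(k, W) = 1/(95 + k) (S(k, W) = 1/(k + 95) = 1/(95 + k))
O(v) = 5/4 + 5*v/8 (O(v) = (5*(v + 2))/8 = (5*(2 + v))/8 = (10 + 5*v)/8 = 5/4 + 5*v/8)
O(-76)/S(-46, G(F(1), -3)) = (5/4 + (5/8)*(-76))/(1/(95 - 46)) = (5/4 - 95/2)/(1/49) = -185/(4*1/49) = -185/4*49 = -9065/4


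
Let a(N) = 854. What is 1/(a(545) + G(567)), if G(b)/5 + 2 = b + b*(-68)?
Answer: -1/189101 ≈ -5.2882e-6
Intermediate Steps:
G(b) = -10 - 335*b (G(b) = -10 + 5*(b + b*(-68)) = -10 + 5*(b - 68*b) = -10 + 5*(-67*b) = -10 - 335*b)
1/(a(545) + G(567)) = 1/(854 + (-10 - 335*567)) = 1/(854 + (-10 - 189945)) = 1/(854 - 189955) = 1/(-189101) = -1/189101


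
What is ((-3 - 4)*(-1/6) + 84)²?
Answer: 261121/36 ≈ 7253.4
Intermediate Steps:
((-3 - 4)*(-1/6) + 84)² = (-(-7)/6 + 84)² = (-7*(-⅙) + 84)² = (7/6 + 84)² = (511/6)² = 261121/36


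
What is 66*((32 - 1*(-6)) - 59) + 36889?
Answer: 35503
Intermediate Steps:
66*((32 - 1*(-6)) - 59) + 36889 = 66*((32 + 6) - 59) + 36889 = 66*(38 - 59) + 36889 = 66*(-21) + 36889 = -1386 + 36889 = 35503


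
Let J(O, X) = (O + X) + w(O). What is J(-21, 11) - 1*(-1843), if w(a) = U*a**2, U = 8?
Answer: 5361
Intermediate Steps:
w(a) = 8*a**2
J(O, X) = O + X + 8*O**2 (J(O, X) = (O + X) + 8*O**2 = O + X + 8*O**2)
J(-21, 11) - 1*(-1843) = (-21 + 11 + 8*(-21)**2) - 1*(-1843) = (-21 + 11 + 8*441) + 1843 = (-21 + 11 + 3528) + 1843 = 3518 + 1843 = 5361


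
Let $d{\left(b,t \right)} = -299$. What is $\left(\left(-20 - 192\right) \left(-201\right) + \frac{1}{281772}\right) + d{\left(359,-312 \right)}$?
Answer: $\frac{11922618637}{281772} \approx 42313.0$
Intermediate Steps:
$\left(\left(-20 - 192\right) \left(-201\right) + \frac{1}{281772}\right) + d{\left(359,-312 \right)} = \left(\left(-20 - 192\right) \left(-201\right) + \frac{1}{281772}\right) - 299 = \left(\left(-212\right) \left(-201\right) + \frac{1}{281772}\right) - 299 = \left(42612 + \frac{1}{281772}\right) - 299 = \frac{12006868465}{281772} - 299 = \frac{11922618637}{281772}$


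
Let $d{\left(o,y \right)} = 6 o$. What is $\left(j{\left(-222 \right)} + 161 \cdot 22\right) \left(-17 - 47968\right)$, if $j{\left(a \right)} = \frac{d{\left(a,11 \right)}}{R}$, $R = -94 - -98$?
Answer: $-153983865$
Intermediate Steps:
$R = 4$ ($R = -94 + 98 = 4$)
$j{\left(a \right)} = \frac{3 a}{2}$ ($j{\left(a \right)} = \frac{6 a}{4} = 6 a \frac{1}{4} = \frac{3 a}{2}$)
$\left(j{\left(-222 \right)} + 161 \cdot 22\right) \left(-17 - 47968\right) = \left(\frac{3}{2} \left(-222\right) + 161 \cdot 22\right) \left(-17 - 47968\right) = \left(-333 + 3542\right) \left(-47985\right) = 3209 \left(-47985\right) = -153983865$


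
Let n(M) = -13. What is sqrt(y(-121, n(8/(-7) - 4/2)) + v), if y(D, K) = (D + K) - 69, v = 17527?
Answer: 2*sqrt(4331) ≈ 131.62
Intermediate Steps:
y(D, K) = -69 + D + K
sqrt(y(-121, n(8/(-7) - 4/2)) + v) = sqrt((-69 - 121 - 13) + 17527) = sqrt(-203 + 17527) = sqrt(17324) = 2*sqrt(4331)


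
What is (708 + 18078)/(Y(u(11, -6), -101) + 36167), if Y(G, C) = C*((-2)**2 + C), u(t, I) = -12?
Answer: 9393/22982 ≈ 0.40871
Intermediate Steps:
Y(G, C) = C*(4 + C)
(708 + 18078)/(Y(u(11, -6), -101) + 36167) = (708 + 18078)/(-101*(4 - 101) + 36167) = 18786/(-101*(-97) + 36167) = 18786/(9797 + 36167) = 18786/45964 = 18786*(1/45964) = 9393/22982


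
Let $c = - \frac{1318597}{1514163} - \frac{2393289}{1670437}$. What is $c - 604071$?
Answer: $- \frac{218270143269319771}{361330557033} \approx -6.0407 \cdot 10^{5}$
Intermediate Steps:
$c = - \frac{832351838428}{361330557033}$ ($c = \left(-1318597\right) \frac{1}{1514163} - \frac{2393289}{1670437} = - \frac{188371}{216309} - \frac{2393289}{1670437} = - \frac{832351838428}{361330557033} \approx -2.3036$)
$c - 604071 = - \frac{832351838428}{361330557033} - 604071 = - \frac{218270143269319771}{361330557033}$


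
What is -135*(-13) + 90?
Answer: 1845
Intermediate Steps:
-135*(-13) + 90 = 1755 + 90 = 1845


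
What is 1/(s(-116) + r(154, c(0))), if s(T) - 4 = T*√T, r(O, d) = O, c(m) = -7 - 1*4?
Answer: 79/792930 + 58*I*√29/396465 ≈ 9.963e-5 + 0.00078781*I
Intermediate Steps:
c(m) = -11 (c(m) = -7 - 4 = -11)
s(T) = 4 + T^(3/2) (s(T) = 4 + T*√T = 4 + T^(3/2))
1/(s(-116) + r(154, c(0))) = 1/((4 + (-116)^(3/2)) + 154) = 1/((4 - 232*I*√29) + 154) = 1/(158 - 232*I*√29)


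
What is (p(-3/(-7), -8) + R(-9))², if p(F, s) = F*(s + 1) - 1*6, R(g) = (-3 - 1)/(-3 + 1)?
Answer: 49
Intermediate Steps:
R(g) = 2 (R(g) = -4/(-2) = -4*(-½) = 2)
p(F, s) = -6 + F*(1 + s) (p(F, s) = F*(1 + s) - 6 = -6 + F*(1 + s))
(p(-3/(-7), -8) + R(-9))² = ((-6 - 3/(-7) - 3/(-7)*(-8)) + 2)² = ((-6 - 3*(-⅐) - 3*(-⅐)*(-8)) + 2)² = ((-6 + 3/7 + (3/7)*(-8)) + 2)² = ((-6 + 3/7 - 24/7) + 2)² = (-9 + 2)² = (-7)² = 49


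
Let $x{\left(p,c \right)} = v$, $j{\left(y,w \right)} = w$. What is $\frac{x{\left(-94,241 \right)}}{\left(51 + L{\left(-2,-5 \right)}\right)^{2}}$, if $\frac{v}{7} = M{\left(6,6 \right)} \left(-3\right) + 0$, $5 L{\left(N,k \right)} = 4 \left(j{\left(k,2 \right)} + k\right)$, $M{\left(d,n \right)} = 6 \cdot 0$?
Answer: $0$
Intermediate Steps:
$M{\left(d,n \right)} = 0$
$L{\left(N,k \right)} = \frac{8}{5} + \frac{4 k}{5}$ ($L{\left(N,k \right)} = \frac{4 \left(2 + k\right)}{5} = \frac{8 + 4 k}{5} = \frac{8}{5} + \frac{4 k}{5}$)
$v = 0$ ($v = 7 \left(0 \left(-3\right) + 0\right) = 7 \left(0 + 0\right) = 7 \cdot 0 = 0$)
$x{\left(p,c \right)} = 0$
$\frac{x{\left(-94,241 \right)}}{\left(51 + L{\left(-2,-5 \right)}\right)^{2}} = \frac{0}{\left(51 + \left(\frac{8}{5} + \frac{4}{5} \left(-5\right)\right)\right)^{2}} = \frac{0}{\left(51 + \left(\frac{8}{5} - 4\right)\right)^{2}} = \frac{0}{\left(51 - \frac{12}{5}\right)^{2}} = \frac{0}{\left(\frac{243}{5}\right)^{2}} = \frac{0}{\frac{59049}{25}} = 0 \cdot \frac{25}{59049} = 0$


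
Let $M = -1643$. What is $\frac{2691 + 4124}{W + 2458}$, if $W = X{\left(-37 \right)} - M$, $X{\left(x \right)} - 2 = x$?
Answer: $\frac{6815}{4066} \approx 1.6761$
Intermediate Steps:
$X{\left(x \right)} = 2 + x$
$W = 1608$ ($W = \left(2 - 37\right) - -1643 = -35 + 1643 = 1608$)
$\frac{2691 + 4124}{W + 2458} = \frac{2691 + 4124}{1608 + 2458} = \frac{6815}{4066}$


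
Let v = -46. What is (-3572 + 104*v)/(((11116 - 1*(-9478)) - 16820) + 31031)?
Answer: -8356/34805 ≈ -0.24008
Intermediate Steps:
(-3572 + 104*v)/(((11116 - 1*(-9478)) - 16820) + 31031) = (-3572 + 104*(-46))/(((11116 - 1*(-9478)) - 16820) + 31031) = (-3572 - 4784)/(((11116 + 9478) - 16820) + 31031) = -8356/((20594 - 16820) + 31031) = -8356/(3774 + 31031) = -8356/34805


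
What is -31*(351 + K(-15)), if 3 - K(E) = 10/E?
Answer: -32984/3 ≈ -10995.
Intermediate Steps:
K(E) = 3 - 10/E
-31*(351 + K(-15)) = -31*(351 + (3 - 10/(-15))) = -31*(351 + (3 - 10*(-1/15))) = -31*(351 + (3 + ⅔)) = -31*(351 + 11/3) = -31*1064/3 = -32984/3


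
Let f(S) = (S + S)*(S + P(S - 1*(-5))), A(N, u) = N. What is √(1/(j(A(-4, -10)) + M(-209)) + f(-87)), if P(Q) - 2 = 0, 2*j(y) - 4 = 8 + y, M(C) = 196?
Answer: √5916002/20 ≈ 121.61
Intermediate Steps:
j(y) = 6 + y/2 (j(y) = 2 + (8 + y)/2 = 2 + (4 + y/2) = 6 + y/2)
P(Q) = 2 (P(Q) = 2 + 0 = 2)
f(S) = 2*S*(2 + S) (f(S) = (S + S)*(S + 2) = (2*S)*(2 + S) = 2*S*(2 + S))
√(1/(j(A(-4, -10)) + M(-209)) + f(-87)) = √(1/((6 + (½)*(-4)) + 196) + 2*(-87)*(2 - 87)) = √(1/((6 - 2) + 196) + 2*(-87)*(-85)) = √(1/(4 + 196) + 14790) = √(1/200 + 14790) = √(2958001/200) = √5916002/20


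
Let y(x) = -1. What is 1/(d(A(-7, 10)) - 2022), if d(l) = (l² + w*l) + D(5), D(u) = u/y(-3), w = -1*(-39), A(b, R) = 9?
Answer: -1/1595 ≈ -0.00062696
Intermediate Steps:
w = 39
D(u) = -u (D(u) = u/(-1) = u*(-1) = -u)
d(l) = -5 + l² + 39*l (d(l) = (l² + 39*l) - 1*5 = (l² + 39*l) - 5 = -5 + l² + 39*l)
1/(d(A(-7, 10)) - 2022) = 1/((-5 + 9² + 39*9) - 2022) = 1/((-5 + 81 + 351) - 2022) = 1/(427 - 2022) = 1/(-1595) = -1/1595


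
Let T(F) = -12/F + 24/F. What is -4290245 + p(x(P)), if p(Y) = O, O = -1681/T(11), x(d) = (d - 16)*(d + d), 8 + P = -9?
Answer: -51501431/12 ≈ -4.2918e+6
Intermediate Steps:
P = -17 (P = -8 - 9 = -17)
x(d) = 2*d*(-16 + d) (x(d) = (-16 + d)*(2*d) = 2*d*(-16 + d))
T(F) = 12/F
O = -18491/12 (O = -1681/(12/11) = -1681/(12*(1/11)) = -1681/12/11 = -1681*11/12 = -18491/12 ≈ -1540.9)
p(Y) = -18491/12
-4290245 + p(x(P)) = -4290245 - 18491/12 = -51501431/12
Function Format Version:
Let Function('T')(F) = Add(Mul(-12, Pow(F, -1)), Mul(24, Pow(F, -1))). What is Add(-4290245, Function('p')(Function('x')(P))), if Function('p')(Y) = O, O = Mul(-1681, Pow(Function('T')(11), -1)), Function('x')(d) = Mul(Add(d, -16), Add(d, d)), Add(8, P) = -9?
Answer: Rational(-51501431, 12) ≈ -4.2918e+6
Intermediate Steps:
P = -17 (P = Add(-8, -9) = -17)
Function('x')(d) = Mul(2, d, Add(-16, d)) (Function('x')(d) = Mul(Add(-16, d), Mul(2, d)) = Mul(2, d, Add(-16, d)))
Function('T')(F) = Mul(12, Pow(F, -1))
O = Rational(-18491, 12) (O = Mul(-1681, Pow(Mul(12, Pow(11, -1)), -1)) = Mul(-1681, Pow(Mul(12, Rational(1, 11)), -1)) = Mul(-1681, Pow(Rational(12, 11), -1)) = Mul(-1681, Rational(11, 12)) = Rational(-18491, 12) ≈ -1540.9)
Function('p')(Y) = Rational(-18491, 12)
Add(-4290245, Function('p')(Function('x')(P))) = Add(-4290245, Rational(-18491, 12)) = Rational(-51501431, 12)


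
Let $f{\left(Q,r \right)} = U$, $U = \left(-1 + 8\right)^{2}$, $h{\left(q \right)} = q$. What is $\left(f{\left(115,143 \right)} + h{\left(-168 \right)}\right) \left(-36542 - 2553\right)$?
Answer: $4652305$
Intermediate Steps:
$U = 49$ ($U = 7^{2} = 49$)
$f{\left(Q,r \right)} = 49$
$\left(f{\left(115,143 \right)} + h{\left(-168 \right)}\right) \left(-36542 - 2553\right) = \left(49 - 168\right) \left(-36542 - 2553\right) = \left(-119\right) \left(-39095\right) = 4652305$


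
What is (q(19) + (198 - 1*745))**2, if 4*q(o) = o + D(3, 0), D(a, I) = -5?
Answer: 1181569/4 ≈ 2.9539e+5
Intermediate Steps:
q(o) = -5/4 + o/4 (q(o) = (o - 5)/4 = (-5 + o)/4 = -5/4 + o/4)
(q(19) + (198 - 1*745))**2 = ((-5/4 + (1/4)*19) + (198 - 1*745))**2 = ((-5/4 + 19/4) + (198 - 745))**2 = (7/2 - 547)**2 = (-1087/2)**2 = 1181569/4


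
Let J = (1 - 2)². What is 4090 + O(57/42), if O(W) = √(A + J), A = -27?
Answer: 4090 + I*√26 ≈ 4090.0 + 5.099*I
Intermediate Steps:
J = 1 (J = (-1)² = 1)
O(W) = I*√26 (O(W) = √(-27 + 1) = √(-26) = I*√26)
4090 + O(57/42) = 4090 + I*√26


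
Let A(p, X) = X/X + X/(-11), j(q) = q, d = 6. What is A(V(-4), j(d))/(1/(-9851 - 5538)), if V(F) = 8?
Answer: -6995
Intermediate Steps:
A(p, X) = 1 - X/11 (A(p, X) = 1 + X*(-1/11) = 1 - X/11)
A(V(-4), j(d))/(1/(-9851 - 5538)) = (1 - 1/11*6)/(1/(-9851 - 5538)) = (1 - 6/11)/(1/(-15389)) = 5/(11*(-1/15389)) = (5/11)*(-15389) = -6995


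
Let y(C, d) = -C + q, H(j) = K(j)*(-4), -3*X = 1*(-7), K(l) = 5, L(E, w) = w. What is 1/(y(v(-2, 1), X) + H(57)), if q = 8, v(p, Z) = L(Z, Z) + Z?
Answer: -1/14 ≈ -0.071429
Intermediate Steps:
v(p, Z) = 2*Z (v(p, Z) = Z + Z = 2*Z)
X = 7/3 (X = -(-7)/3 = -⅓*(-7) = 7/3 ≈ 2.3333)
H(j) = -20 (H(j) = 5*(-4) = -20)
y(C, d) = 8 - C (y(C, d) = -C + 8 = 8 - C)
1/(y(v(-2, 1), X) + H(57)) = 1/((8 - 2) - 20) = 1/(6 - 20) = 1/(-14) = -1/14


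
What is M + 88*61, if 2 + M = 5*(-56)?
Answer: 5086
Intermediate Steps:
M = -282 (M = -2 + 5*(-56) = -2 - 280 = -282)
M + 88*61 = -282 + 88*61 = -282 + 5368 = 5086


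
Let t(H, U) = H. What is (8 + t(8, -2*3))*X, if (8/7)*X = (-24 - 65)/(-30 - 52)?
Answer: 623/41 ≈ 15.195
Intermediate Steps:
X = 623/656 (X = 7*((-24 - 65)/(-30 - 52))/8 = 7*(-89/(-82))/8 = 7*(-89*(-1/82))/8 = (7/8)*(89/82) = 623/656 ≈ 0.94970)
(8 + t(8, -2*3))*X = (8 + 8)*(623/656) = 16*(623/656) = 623/41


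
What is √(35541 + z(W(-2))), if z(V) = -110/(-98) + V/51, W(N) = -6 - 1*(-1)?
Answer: √4529795469/357 ≈ 188.53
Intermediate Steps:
W(N) = -5 (W(N) = -6 + 1 = -5)
z(V) = 55/49 + V/51 (z(V) = -110*(-1/98) + V*(1/51) = 55/49 + V/51)
√(35541 + z(W(-2))) = √(35541 + (55/49 + (1/51)*(-5))) = √(35541 + (55/49 - 5/51)) = √(35541 + 2560/2499) = √(88819519/2499) = √4529795469/357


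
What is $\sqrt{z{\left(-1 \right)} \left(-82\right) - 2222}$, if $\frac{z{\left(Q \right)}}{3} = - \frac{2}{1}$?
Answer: $i \sqrt{1730} \approx 41.593 i$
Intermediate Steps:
$z{\left(Q \right)} = -6$ ($z{\left(Q \right)} = 3 \left(- \frac{2}{1}\right) = 3 \left(\left(-2\right) 1\right) = 3 \left(-2\right) = -6$)
$\sqrt{z{\left(-1 \right)} \left(-82\right) - 2222} = \sqrt{\left(-6\right) \left(-82\right) - 2222} = \sqrt{492 - 2222} = \sqrt{-1730} = i \sqrt{1730}$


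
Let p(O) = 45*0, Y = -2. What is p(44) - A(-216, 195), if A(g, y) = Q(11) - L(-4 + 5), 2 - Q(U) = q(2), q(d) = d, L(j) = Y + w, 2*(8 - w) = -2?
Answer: 7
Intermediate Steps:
w = 9 (w = 8 - ½*(-2) = 8 + 1 = 9)
L(j) = 7 (L(j) = -2 + 9 = 7)
p(O) = 0
Q(U) = 0 (Q(U) = 2 - 1*2 = 2 - 2 = 0)
A(g, y) = -7 (A(g, y) = 0 - 1*7 = 0 - 7 = -7)
p(44) - A(-216, 195) = 0 - 1*(-7) = 0 + 7 = 7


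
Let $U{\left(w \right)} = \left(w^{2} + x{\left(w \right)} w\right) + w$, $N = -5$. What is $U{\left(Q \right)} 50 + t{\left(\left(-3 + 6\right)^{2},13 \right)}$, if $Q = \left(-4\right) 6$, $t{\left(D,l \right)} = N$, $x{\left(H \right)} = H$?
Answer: $56395$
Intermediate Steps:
$t{\left(D,l \right)} = -5$
$Q = -24$
$U{\left(w \right)} = w + 2 w^{2}$ ($U{\left(w \right)} = \left(w^{2} + w w\right) + w = \left(w^{2} + w^{2}\right) + w = 2 w^{2} + w = w + 2 w^{2}$)
$U{\left(Q \right)} 50 + t{\left(\left(-3 + 6\right)^{2},13 \right)} = - 24 \left(1 + 2 \left(-24\right)\right) 50 - 5 = - 24 \left(1 - 48\right) 50 - 5 = \left(-24\right) \left(-47\right) 50 - 5 = 1128 \cdot 50 - 5 = 56400 - 5 = 56395$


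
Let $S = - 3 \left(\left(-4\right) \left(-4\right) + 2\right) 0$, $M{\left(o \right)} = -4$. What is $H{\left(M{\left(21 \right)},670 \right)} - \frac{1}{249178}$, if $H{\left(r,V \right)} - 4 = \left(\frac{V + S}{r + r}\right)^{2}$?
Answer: $\frac{13989974213}{1993424} \approx 7018.1$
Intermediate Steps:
$S = 0$ ($S = - 3 \left(16 + 2\right) 0 = \left(-3\right) 18 \cdot 0 = \left(-54\right) 0 = 0$)
$H{\left(r,V \right)} = 4 + \frac{V^{2}}{4 r^{2}}$ ($H{\left(r,V \right)} = 4 + \left(\frac{V + 0}{r + r}\right)^{2} = 4 + \left(\frac{V}{2 r}\right)^{2} = 4 + \frac{V^{2}}{4 r^{2}}$)
$H{\left(M{\left(21 \right)},670 \right)} - \frac{1}{249178} = \left(4 + \frac{670^{2}}{4 \cdot 16}\right) - \frac{1}{249178} = \left(4 + \frac{1}{4} \cdot 448900 \cdot \frac{1}{16}\right) - \frac{1}{249178} = \left(4 + \frac{112225}{16}\right) - \frac{1}{249178} = \frac{112289}{16} - \frac{1}{249178} = \frac{13989974213}{1993424}$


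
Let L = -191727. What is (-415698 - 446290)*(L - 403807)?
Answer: 513343161592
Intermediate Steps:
(-415698 - 446290)*(L - 403807) = (-415698 - 446290)*(-191727 - 403807) = -861988*(-595534) = 513343161592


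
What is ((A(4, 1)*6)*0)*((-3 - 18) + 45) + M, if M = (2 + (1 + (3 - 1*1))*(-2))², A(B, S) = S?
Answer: 16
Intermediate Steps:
M = 16 (M = (2 + (1 + (3 - 1))*(-2))² = (2 + (1 + 2)*(-2))² = (2 + 3*(-2))² = (2 - 6)² = (-4)² = 16)
((A(4, 1)*6)*0)*((-3 - 18) + 45) + M = ((1*6)*0)*((-3 - 18) + 45) + 16 = (6*0)*(-21 + 45) + 16 = 0*24 + 16 = 0 + 16 = 16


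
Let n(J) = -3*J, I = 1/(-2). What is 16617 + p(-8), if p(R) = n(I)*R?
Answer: 16605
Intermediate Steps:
I = -½ ≈ -0.50000
p(R) = 3*R/2 (p(R) = (-3*(-½))*R = 3*R/2)
16617 + p(-8) = 16617 + (3/2)*(-8) = 16617 - 12 = 16605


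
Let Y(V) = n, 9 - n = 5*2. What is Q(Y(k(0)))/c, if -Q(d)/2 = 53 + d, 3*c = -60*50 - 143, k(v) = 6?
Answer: 312/3143 ≈ 0.099268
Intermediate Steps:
n = -1 (n = 9 - 5*2 = 9 - 1*10 = 9 - 10 = -1)
Y(V) = -1
c = -3143/3 (c = (-60*50 - 143)/3 = (-3000 - 143)/3 = (1/3)*(-3143) = -3143/3 ≈ -1047.7)
Q(d) = -106 - 2*d (Q(d) = -2*(53 + d) = -106 - 2*d)
Q(Y(k(0)))/c = (-106 - 2*(-1))/(-3143/3) = (-106 + 2)*(-3/3143) = -104*(-3/3143) = 312/3143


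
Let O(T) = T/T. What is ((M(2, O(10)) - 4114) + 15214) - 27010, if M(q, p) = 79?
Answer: -15831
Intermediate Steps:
O(T) = 1
((M(2, O(10)) - 4114) + 15214) - 27010 = ((79 - 4114) + 15214) - 27010 = (-4035 + 15214) - 27010 = 11179 - 27010 = -15831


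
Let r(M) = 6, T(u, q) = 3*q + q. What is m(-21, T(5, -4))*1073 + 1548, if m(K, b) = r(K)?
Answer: 7986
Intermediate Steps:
T(u, q) = 4*q
m(K, b) = 6
m(-21, T(5, -4))*1073 + 1548 = 6*1073 + 1548 = 6438 + 1548 = 7986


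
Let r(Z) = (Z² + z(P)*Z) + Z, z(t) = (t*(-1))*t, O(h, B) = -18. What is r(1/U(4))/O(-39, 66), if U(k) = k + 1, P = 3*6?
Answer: 269/75 ≈ 3.5867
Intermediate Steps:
P = 18
U(k) = 1 + k
z(t) = -t² (z(t) = (-t)*t = -t²)
r(Z) = Z² - 323*Z (r(Z) = (Z² + (-1*18²)*Z) + Z = (Z² + (-1*324)*Z) + Z = (Z² - 324*Z) + Z = Z² - 323*Z)
r(1/U(4))/O(-39, 66) = ((-323 + 1/(1 + 4))/(1 + 4))/(-18) = ((-323 + 1/5)/5)*(-1/18) = ((-323 + ⅕)/5)*(-1/18) = ((⅕)*(-1614/5))*(-1/18) = -1614/25*(-1/18) = 269/75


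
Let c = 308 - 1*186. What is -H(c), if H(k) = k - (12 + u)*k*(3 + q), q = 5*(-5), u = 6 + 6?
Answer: -64538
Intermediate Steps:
u = 12
q = -25
c = 122 (c = 308 - 186 = 122)
H(k) = 529*k (H(k) = k - (12 + 12)*k*(3 - 25) = k - 24*k*(-22) = k - 24*(-22*k) = k - (-528)*k = k + 528*k = 529*k)
-H(c) = -529*122 = -1*64538 = -64538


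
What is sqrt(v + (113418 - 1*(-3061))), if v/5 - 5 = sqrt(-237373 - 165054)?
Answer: sqrt(116504 + 5*I*sqrt(402427)) ≈ 341.36 + 4.646*I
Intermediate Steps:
v = 25 + 5*I*sqrt(402427) (v = 25 + 5*sqrt(-237373 - 165054) = 25 + 5*sqrt(-402427) = 25 + 5*(I*sqrt(402427)) = 25 + 5*I*sqrt(402427) ≈ 25.0 + 3171.9*I)
sqrt(v + (113418 - 1*(-3061))) = sqrt((25 + 5*I*sqrt(402427)) + (113418 - 1*(-3061))) = sqrt((25 + 5*I*sqrt(402427)) + (113418 + 3061)) = sqrt((25 + 5*I*sqrt(402427)) + 116479) = sqrt(116504 + 5*I*sqrt(402427))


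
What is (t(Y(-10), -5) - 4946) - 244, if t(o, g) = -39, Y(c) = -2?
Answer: -5229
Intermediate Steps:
(t(Y(-10), -5) - 4946) - 244 = (-39 - 4946) - 244 = -4985 - 244 = -5229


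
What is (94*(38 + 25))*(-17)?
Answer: -100674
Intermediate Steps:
(94*(38 + 25))*(-17) = (94*63)*(-17) = 5922*(-17) = -100674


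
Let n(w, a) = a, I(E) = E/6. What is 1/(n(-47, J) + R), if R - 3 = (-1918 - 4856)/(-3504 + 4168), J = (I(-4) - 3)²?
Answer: 2988/18653 ≈ 0.16019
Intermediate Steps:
I(E) = E/6 (I(E) = E*(⅙) = E/6)
J = 121/9 (J = ((⅙)*(-4) - 3)² = (-⅔ - 3)² = (-11/3)² = 121/9 ≈ 13.444)
R = -2391/332 (R = 3 + (-1918 - 4856)/(-3504 + 4168) = 3 - 6774/664 = 3 - 6774*1/664 = 3 - 3387/332 = -2391/332 ≈ -7.2018)
1/(n(-47, J) + R) = 1/(121/9 - 2391/332) = 1/(18653/2988) = 2988/18653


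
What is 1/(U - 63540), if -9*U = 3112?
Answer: -9/574972 ≈ -1.5653e-5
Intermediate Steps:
U = -3112/9 (U = -⅑*3112 = -3112/9 ≈ -345.78)
1/(U - 63540) = 1/(-3112/9 - 63540) = 1/(-574972/9) = -9/574972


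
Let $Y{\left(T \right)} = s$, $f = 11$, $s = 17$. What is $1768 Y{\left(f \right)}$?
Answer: $30056$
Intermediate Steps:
$Y{\left(T \right)} = 17$
$1768 Y{\left(f \right)} = 1768 \cdot 17 = 30056$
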